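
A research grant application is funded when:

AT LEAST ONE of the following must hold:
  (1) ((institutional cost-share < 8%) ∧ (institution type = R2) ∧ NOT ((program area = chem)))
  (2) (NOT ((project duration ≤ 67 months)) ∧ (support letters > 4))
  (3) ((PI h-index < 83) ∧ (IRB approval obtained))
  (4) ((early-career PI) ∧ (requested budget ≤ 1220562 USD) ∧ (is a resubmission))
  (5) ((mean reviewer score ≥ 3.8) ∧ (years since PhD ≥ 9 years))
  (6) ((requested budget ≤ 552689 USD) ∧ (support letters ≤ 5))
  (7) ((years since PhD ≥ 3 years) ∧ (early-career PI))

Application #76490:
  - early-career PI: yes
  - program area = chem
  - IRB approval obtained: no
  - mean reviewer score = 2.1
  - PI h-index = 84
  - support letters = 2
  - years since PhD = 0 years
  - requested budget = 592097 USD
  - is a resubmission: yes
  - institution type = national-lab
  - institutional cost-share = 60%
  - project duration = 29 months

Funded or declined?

Atomic conditions:
  institutional cost-share < 8%: 60 < 8 is false
  institution type = R2: national-lab == R2 is false
  program area = chem: chem == chem is true
  project duration ≤ 67 months: 29 ≤ 67 is true
  support letters > 4: 2 > 4 is false
  PI h-index < 83: 84 < 83 is false
  IRB approval obtained: no → false
  early-career PI: yes → true
  requested budget ≤ 1220562 USD: 592097 ≤ 1220562 is true
  is a resubmission: yes → true
  mean reviewer score ≥ 3.8: 2.1 ≥ 3.8 is false
  years since PhD ≥ 9 years: 0 ≥ 9 is false
  requested budget ≤ 552689 USD: 592097 ≤ 552689 is false
  support letters ≤ 5: 2 ≤ 5 is true
  years since PhD ≥ 3 years: 0 ≥ 3 is false
Combine:
[1.3] NOT true = false
[1] false AND false AND false = false
[2.1] NOT true = false
[2] false AND false = false
[3] false AND false = false
[4] true AND true AND true = true
[5] false AND false = false
[6] false AND true = false
[7] false AND true = false
[root] false OR false OR false OR true OR false OR false OR false = true
Overall: true → funded

Funded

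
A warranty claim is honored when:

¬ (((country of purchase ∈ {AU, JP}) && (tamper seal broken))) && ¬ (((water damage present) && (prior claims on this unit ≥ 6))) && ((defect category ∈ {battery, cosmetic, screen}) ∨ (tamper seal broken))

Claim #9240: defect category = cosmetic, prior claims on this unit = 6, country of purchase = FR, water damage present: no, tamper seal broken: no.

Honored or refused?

Honored

Atomic conditions:
  country of purchase ∈ {AU, JP}: FR is not in the set → false
  tamper seal broken: no → false
  water damage present: no → false
  prior claims on this unit ≥ 6: 6 ≥ 6 is true
  defect category ∈ {battery, cosmetic, screen}: cosmetic is in the set → true
Combine:
[1.1] false AND false = false
[1] NOT false = true
[2.1] false AND true = false
[2] NOT false = true
[3] true OR false = true
[root] true AND true AND true = true
Overall: true → honored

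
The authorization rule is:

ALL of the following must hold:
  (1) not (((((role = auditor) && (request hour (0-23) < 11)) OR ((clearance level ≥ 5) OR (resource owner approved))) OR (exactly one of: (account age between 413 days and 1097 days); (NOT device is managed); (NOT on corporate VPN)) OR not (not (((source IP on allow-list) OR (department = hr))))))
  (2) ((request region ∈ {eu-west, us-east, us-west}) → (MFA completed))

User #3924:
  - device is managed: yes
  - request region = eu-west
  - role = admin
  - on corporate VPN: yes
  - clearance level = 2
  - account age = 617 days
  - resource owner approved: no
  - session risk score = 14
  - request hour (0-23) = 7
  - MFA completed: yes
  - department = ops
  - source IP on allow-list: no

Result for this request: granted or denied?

Atomic conditions:
  role = auditor: admin == auditor is false
  request hour (0-23) < 11: 7 < 11 is true
  clearance level ≥ 5: 2 ≥ 5 is false
  resource owner approved: no → false
  account age between 413 days and 1097 days: 617 in [413, 1097] is true
  NOT device is managed: yes → false
  NOT on corporate VPN: yes → false
  source IP on allow-list: no → false
  department = hr: ops == hr is false
  request region ∈ {eu-west, us-east, us-west}: eu-west is in the set → true
  MFA completed: yes → true
Combine:
[1.1.1.1] false AND true = false
[1.1.1.2] false OR false = false
[1.1.1] false OR false = false
[1.1.2] exactly-one(true, false, false) = true
[1.1.3.1.1] false OR false = false
[1.1.3.1] NOT false = true
[1.1.3] NOT true = false
[1.1] false OR true OR false = true
[1] NOT true = false
[2] true → true = true
[root] false AND true = false
Overall: false → denied

Denied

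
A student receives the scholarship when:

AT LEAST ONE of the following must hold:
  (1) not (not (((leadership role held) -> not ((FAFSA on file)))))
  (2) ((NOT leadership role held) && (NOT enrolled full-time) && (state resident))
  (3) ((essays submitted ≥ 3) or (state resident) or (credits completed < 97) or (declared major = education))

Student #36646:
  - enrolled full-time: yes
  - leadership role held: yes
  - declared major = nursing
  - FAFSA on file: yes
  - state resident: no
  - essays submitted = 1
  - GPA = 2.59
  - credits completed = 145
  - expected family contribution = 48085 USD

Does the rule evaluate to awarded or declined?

Declined

Atomic conditions:
  leadership role held: yes → true
  FAFSA on file: yes → true
  NOT leadership role held: yes → false
  NOT enrolled full-time: yes → false
  state resident: no → false
  essays submitted ≥ 3: 1 ≥ 3 is false
  credits completed < 97: 145 < 97 is false
  declared major = education: nursing == education is false
Combine:
[1.1.1.2] NOT true = false
[1.1.1] true → false = false
[1.1] NOT false = true
[1] NOT true = false
[2] false AND false AND false = false
[3] false OR false OR false OR false = false
[root] false OR false OR false = false
Overall: false → declined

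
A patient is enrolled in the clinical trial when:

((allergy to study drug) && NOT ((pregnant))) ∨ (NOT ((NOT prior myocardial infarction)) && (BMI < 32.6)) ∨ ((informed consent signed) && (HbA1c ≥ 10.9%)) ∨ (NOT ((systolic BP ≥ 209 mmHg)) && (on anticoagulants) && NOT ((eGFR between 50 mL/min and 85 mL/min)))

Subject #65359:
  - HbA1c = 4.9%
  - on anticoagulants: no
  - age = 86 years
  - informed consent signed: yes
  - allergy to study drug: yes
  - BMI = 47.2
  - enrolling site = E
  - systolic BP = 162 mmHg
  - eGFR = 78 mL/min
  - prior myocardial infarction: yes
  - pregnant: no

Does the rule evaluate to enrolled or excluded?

Atomic conditions:
  allergy to study drug: yes → true
  pregnant: no → false
  NOT prior myocardial infarction: yes → false
  BMI < 32.6: 47.2 < 32.6 is false
  informed consent signed: yes → true
  HbA1c ≥ 10.9%: 4.9 ≥ 10.9 is false
  systolic BP ≥ 209 mmHg: 162 ≥ 209 is false
  on anticoagulants: no → false
  eGFR between 50 mL/min and 85 mL/min: 78 in [50, 85] is true
Combine:
[1.2] NOT false = true
[1] true AND true = true
[2.1] NOT false = true
[2] true AND false = false
[3] true AND false = false
[4.1] NOT false = true
[4.3] NOT true = false
[4] true AND false AND false = false
[root] true OR false OR false OR false = true
Overall: true → enrolled

Enrolled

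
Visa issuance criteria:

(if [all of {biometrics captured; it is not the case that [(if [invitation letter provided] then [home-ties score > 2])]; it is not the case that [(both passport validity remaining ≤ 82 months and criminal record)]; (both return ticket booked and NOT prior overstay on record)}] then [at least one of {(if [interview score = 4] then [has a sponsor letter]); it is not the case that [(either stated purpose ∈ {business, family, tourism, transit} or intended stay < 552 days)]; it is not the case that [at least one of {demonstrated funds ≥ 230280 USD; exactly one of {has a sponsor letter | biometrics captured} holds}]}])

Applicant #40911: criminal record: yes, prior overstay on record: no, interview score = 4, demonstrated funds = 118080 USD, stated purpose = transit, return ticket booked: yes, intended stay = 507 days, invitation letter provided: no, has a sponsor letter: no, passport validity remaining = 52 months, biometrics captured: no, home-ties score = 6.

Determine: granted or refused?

Atomic conditions:
  biometrics captured: no → false
  invitation letter provided: no → false
  home-ties score > 2: 6 > 2 is true
  passport validity remaining ≤ 82 months: 52 ≤ 82 is true
  criminal record: yes → true
  return ticket booked: yes → true
  NOT prior overstay on record: no → true
  interview score = 4: 4 == 4 is true
  has a sponsor letter: no → false
  stated purpose ∈ {business, family, tourism, transit}: transit is in the set → true
  intended stay < 552 days: 507 < 552 is true
  demonstrated funds ≥ 230280 USD: 118080 ≥ 230280 is false
Combine:
[1.2.1] false → true (antecedent false ⇒ implication holds) = true
[1.2] NOT true = false
[1.3.1] true AND true = true
[1.3] NOT true = false
[1.4] true AND true = true
[1] false AND false AND false AND true = false
[2.1] true → false = false
[2.2.1] true OR true = true
[2.2] NOT true = false
[2.3.1.2] exactly-one(false, false) = false
[2.3.1] false OR false = false
[2.3] NOT false = true
[2] false OR false OR true = true
[root] false → true (antecedent false ⇒ implication holds) = true
Overall: true → granted

Granted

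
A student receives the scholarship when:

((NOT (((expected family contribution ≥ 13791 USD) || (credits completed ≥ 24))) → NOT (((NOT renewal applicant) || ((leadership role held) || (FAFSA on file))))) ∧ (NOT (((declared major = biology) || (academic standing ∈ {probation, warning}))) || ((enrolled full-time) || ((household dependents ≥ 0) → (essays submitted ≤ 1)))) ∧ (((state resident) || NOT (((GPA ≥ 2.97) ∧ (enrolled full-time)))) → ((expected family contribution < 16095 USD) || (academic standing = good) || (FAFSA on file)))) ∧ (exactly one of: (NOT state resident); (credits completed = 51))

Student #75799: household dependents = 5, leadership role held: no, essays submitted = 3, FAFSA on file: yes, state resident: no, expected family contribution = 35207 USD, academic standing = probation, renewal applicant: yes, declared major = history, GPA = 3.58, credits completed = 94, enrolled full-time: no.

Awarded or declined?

Declined

Atomic conditions:
  expected family contribution ≥ 13791 USD: 35207 ≥ 13791 is true
  credits completed ≥ 24: 94 ≥ 24 is true
  NOT renewal applicant: yes → false
  leadership role held: no → false
  FAFSA on file: yes → true
  declared major = biology: history == biology is false
  academic standing ∈ {probation, warning}: probation is in the set → true
  enrolled full-time: no → false
  household dependents ≥ 0: 5 ≥ 0 is true
  essays submitted ≤ 1: 3 ≤ 1 is false
  state resident: no → false
  GPA ≥ 2.97: 3.58 ≥ 2.97 is true
  expected family contribution < 16095 USD: 35207 < 16095 is false
  academic standing = good: probation == good is false
  NOT state resident: no → true
  credits completed = 51: 94 == 51 is false
Combine:
[1.1.1.1] true OR true = true
[1.1.1] NOT true = false
[1.1.2.1.2] false OR true = true
[1.1.2.1] false OR true = true
[1.1.2] NOT true = false
[1.1] false → false (antecedent false ⇒ implication holds) = true
[1.2.1.1] false OR true = true
[1.2.1] NOT true = false
[1.2.2.2] true → false = false
[1.2.2] false OR false = false
[1.2] false OR false = false
[1.3.1.2.1] true AND false = false
[1.3.1.2] NOT false = true
[1.3.1] false OR true = true
[1.3.2] false OR false OR true = true
[1.3] true → true = true
[1] true AND false AND true = false
[2] exactly-one(true, false) = true
[root] false AND true = false
Overall: false → declined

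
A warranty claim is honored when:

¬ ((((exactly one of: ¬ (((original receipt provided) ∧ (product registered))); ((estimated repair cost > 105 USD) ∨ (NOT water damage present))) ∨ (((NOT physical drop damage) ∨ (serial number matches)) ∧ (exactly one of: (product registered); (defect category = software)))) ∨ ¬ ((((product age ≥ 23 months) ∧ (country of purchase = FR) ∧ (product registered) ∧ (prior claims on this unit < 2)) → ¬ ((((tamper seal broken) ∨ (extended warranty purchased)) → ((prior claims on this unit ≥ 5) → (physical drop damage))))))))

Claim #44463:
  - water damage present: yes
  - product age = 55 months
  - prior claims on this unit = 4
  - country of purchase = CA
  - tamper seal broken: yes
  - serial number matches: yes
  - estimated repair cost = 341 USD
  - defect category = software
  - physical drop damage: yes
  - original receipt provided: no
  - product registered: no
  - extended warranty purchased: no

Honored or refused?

Atomic conditions:
  original receipt provided: no → false
  product registered: no → false
  estimated repair cost > 105 USD: 341 > 105 is true
  NOT water damage present: yes → false
  NOT physical drop damage: yes → false
  serial number matches: yes → true
  defect category = software: software == software is true
  product age ≥ 23 months: 55 ≥ 23 is true
  country of purchase = FR: CA == FR is false
  prior claims on this unit < 2: 4 < 2 is false
  tamper seal broken: yes → true
  extended warranty purchased: no → false
  prior claims on this unit ≥ 5: 4 ≥ 5 is false
  physical drop damage: yes → true
Combine:
[1.1.1.1.1] false AND false = false
[1.1.1.1] NOT false = true
[1.1.1.2] true OR false = true
[1.1.1] exactly-one(true, true) = false
[1.1.2.1] false OR true = true
[1.1.2.2] exactly-one(false, true) = true
[1.1.2] true AND true = true
[1.1] false OR true = true
[1.2.1.1] true AND false AND false AND false = false
[1.2.1.2.1.1] true OR false = true
[1.2.1.2.1.2] false → true (antecedent false ⇒ implication holds) = true
[1.2.1.2.1] true → true = true
[1.2.1.2] NOT true = false
[1.2.1] false → false (antecedent false ⇒ implication holds) = true
[1.2] NOT true = false
[1] true OR false = true
[root] NOT true = false
Overall: false → refused

Refused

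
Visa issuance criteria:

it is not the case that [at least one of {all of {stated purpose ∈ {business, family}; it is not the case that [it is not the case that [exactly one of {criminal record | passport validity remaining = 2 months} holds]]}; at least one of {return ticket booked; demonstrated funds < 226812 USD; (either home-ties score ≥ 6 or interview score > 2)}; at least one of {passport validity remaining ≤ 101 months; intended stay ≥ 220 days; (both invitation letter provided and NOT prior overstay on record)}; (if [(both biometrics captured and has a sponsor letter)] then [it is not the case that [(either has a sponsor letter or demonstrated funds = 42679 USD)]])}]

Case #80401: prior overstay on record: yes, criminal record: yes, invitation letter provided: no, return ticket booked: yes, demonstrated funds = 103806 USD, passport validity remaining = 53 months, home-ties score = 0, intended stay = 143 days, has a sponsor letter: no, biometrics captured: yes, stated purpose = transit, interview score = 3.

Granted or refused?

Atomic conditions:
  stated purpose ∈ {business, family}: transit is not in the set → false
  criminal record: yes → true
  passport validity remaining = 2 months: 53 == 2 is false
  return ticket booked: yes → true
  demonstrated funds < 226812 USD: 103806 < 226812 is true
  home-ties score ≥ 6: 0 ≥ 6 is false
  interview score > 2: 3 > 2 is true
  passport validity remaining ≤ 101 months: 53 ≤ 101 is true
  intended stay ≥ 220 days: 143 ≥ 220 is false
  invitation letter provided: no → false
  NOT prior overstay on record: yes → false
  biometrics captured: yes → true
  has a sponsor letter: no → false
  demonstrated funds = 42679 USD: 103806 == 42679 is false
Combine:
[1.1.2.1.1] exactly-one(true, false) = true
[1.1.2.1] NOT true = false
[1.1.2] NOT false = true
[1.1] false AND true = false
[1.2.3] false OR true = true
[1.2] true OR true OR true = true
[1.3.3] false AND false = false
[1.3] true OR false OR false = true
[1.4.1] true AND false = false
[1.4.2.1] false OR false = false
[1.4.2] NOT false = true
[1.4] false → true (antecedent false ⇒ implication holds) = true
[1] false OR true OR true OR true = true
[root] NOT true = false
Overall: false → refused

Refused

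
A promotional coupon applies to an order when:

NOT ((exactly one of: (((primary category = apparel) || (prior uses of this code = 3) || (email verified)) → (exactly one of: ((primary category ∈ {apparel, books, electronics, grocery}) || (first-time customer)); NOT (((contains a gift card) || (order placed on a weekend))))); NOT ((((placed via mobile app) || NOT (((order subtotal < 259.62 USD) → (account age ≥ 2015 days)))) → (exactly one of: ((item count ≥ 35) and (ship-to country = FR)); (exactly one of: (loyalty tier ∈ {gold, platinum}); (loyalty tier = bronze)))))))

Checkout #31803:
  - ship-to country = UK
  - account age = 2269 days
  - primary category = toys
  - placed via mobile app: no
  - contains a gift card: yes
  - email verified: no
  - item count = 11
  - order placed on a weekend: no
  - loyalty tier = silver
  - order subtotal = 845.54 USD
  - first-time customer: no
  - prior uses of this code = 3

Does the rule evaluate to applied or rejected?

Applied

Atomic conditions:
  primary category = apparel: toys == apparel is false
  prior uses of this code = 3: 3 == 3 is true
  email verified: no → false
  primary category ∈ {apparel, books, electronics, grocery}: toys is not in the set → false
  first-time customer: no → false
  contains a gift card: yes → true
  order placed on a weekend: no → false
  placed via mobile app: no → false
  order subtotal < 259.62 USD: 845.54 < 259.62 is false
  account age ≥ 2015 days: 2269 ≥ 2015 is true
  item count ≥ 35: 11 ≥ 35 is false
  ship-to country = FR: UK == FR is false
  loyalty tier ∈ {gold, platinum}: silver is not in the set → false
  loyalty tier = bronze: silver == bronze is false
Combine:
[1.1.1] false OR true OR false = true
[1.1.2.1] false OR false = false
[1.1.2.2.1] true OR false = true
[1.1.2.2] NOT true = false
[1.1.2] exactly-one(false, false) = false
[1.1] true → false = false
[1.2.1.1.2.1] false → true (antecedent false ⇒ implication holds) = true
[1.2.1.1.2] NOT true = false
[1.2.1.1] false OR false = false
[1.2.1.2.1] false AND false = false
[1.2.1.2.2] exactly-one(false, false) = false
[1.2.1.2] exactly-one(false, false) = false
[1.2.1] false → false (antecedent false ⇒ implication holds) = true
[1.2] NOT true = false
[1] exactly-one(false, false) = false
[root] NOT false = true
Overall: true → applied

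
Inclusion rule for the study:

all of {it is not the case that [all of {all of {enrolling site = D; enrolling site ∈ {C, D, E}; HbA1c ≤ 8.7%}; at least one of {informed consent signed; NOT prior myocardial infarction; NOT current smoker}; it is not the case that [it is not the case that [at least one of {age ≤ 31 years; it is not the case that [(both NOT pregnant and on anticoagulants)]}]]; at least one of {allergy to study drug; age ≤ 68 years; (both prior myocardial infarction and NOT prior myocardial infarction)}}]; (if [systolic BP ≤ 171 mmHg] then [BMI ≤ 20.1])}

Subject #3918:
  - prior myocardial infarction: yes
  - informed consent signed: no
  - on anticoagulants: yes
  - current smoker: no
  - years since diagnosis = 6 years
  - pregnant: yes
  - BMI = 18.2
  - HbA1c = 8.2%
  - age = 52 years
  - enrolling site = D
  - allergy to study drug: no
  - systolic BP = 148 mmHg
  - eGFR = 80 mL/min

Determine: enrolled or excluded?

Atomic conditions:
  enrolling site = D: D == D is true
  enrolling site ∈ {C, D, E}: D is in the set → true
  HbA1c ≤ 8.7%: 8.2 ≤ 8.7 is true
  informed consent signed: no → false
  NOT prior myocardial infarction: yes → false
  NOT current smoker: no → true
  age ≤ 31 years: 52 ≤ 31 is false
  NOT pregnant: yes → false
  on anticoagulants: yes → true
  allergy to study drug: no → false
  age ≤ 68 years: 52 ≤ 68 is true
  prior myocardial infarction: yes → true
  systolic BP ≤ 171 mmHg: 148 ≤ 171 is true
  BMI ≤ 20.1: 18.2 ≤ 20.1 is true
Combine:
[1.1.1] true AND true AND true = true
[1.1.2] false OR false OR true = true
[1.1.3.1.1.2.1] false AND true = false
[1.1.3.1.1.2] NOT false = true
[1.1.3.1.1] false OR true = true
[1.1.3.1] NOT true = false
[1.1.3] NOT false = true
[1.1.4.3] true AND false = false
[1.1.4] false OR true OR false = true
[1.1] true AND true AND true AND true = true
[1] NOT true = false
[2] true → true = true
[root] false AND true = false
Overall: false → excluded

Excluded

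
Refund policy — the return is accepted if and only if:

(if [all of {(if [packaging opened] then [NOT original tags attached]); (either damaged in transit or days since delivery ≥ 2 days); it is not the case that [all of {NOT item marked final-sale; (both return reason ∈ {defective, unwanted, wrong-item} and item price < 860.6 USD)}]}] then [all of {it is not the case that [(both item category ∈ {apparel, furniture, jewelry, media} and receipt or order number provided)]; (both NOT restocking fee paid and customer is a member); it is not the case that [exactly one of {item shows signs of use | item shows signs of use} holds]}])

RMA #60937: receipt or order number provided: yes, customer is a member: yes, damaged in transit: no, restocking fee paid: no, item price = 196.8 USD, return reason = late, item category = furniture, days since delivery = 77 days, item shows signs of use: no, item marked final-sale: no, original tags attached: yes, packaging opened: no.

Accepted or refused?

Atomic conditions:
  packaging opened: no → false
  NOT original tags attached: yes → false
  damaged in transit: no → false
  days since delivery ≥ 2 days: 77 ≥ 2 is true
  NOT item marked final-sale: no → true
  return reason ∈ {defective, unwanted, wrong-item}: late is not in the set → false
  item price < 860.6 USD: 196.8 < 860.6 is true
  item category ∈ {apparel, furniture, jewelry, media}: furniture is in the set → true
  receipt or order number provided: yes → true
  NOT restocking fee paid: no → true
  customer is a member: yes → true
  item shows signs of use: no → false
Combine:
[1.1] false → false (antecedent false ⇒ implication holds) = true
[1.2] false OR true = true
[1.3.1.2] false AND true = false
[1.3.1] true AND false = false
[1.3] NOT false = true
[1] true AND true AND true = true
[2.1.1] true AND true = true
[2.1] NOT true = false
[2.2] true AND true = true
[2.3.1] exactly-one(false, false) = false
[2.3] NOT false = true
[2] false AND true AND true = false
[root] true → false = false
Overall: false → refused

Refused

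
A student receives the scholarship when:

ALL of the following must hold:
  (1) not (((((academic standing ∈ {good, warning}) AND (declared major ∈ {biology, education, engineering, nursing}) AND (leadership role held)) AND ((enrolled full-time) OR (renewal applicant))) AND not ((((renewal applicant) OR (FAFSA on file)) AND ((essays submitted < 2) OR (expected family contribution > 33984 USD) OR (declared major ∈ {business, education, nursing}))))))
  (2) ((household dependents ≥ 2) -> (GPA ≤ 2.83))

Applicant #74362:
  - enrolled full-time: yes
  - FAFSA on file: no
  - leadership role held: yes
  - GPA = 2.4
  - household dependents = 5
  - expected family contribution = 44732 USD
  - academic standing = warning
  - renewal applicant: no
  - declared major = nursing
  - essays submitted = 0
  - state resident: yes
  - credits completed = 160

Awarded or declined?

Declined

Atomic conditions:
  academic standing ∈ {good, warning}: warning is in the set → true
  declared major ∈ {biology, education, engineering, nursing}: nursing is in the set → true
  leadership role held: yes → true
  enrolled full-time: yes → true
  renewal applicant: no → false
  FAFSA on file: no → false
  essays submitted < 2: 0 < 2 is true
  expected family contribution > 33984 USD: 44732 > 33984 is true
  declared major ∈ {business, education, nursing}: nursing is in the set → true
  household dependents ≥ 2: 5 ≥ 2 is true
  GPA ≤ 2.83: 2.4 ≤ 2.83 is true
Combine:
[1.1.1.1] true AND true AND true = true
[1.1.1.2] true OR false = true
[1.1.1] true AND true = true
[1.1.2.1.1] false OR false = false
[1.1.2.1.2] true OR true OR true = true
[1.1.2.1] false AND true = false
[1.1.2] NOT false = true
[1.1] true AND true = true
[1] NOT true = false
[2] true → true = true
[root] false AND true = false
Overall: false → declined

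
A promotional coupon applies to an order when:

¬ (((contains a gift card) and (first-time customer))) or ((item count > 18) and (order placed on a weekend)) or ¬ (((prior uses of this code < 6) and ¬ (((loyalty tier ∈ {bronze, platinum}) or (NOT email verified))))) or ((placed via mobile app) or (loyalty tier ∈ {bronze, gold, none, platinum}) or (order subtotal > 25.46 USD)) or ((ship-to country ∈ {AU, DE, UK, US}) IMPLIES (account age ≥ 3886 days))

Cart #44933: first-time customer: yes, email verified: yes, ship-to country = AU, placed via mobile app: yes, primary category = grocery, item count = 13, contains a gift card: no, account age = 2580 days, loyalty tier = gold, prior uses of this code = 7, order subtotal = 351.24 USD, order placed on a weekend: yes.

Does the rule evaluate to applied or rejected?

Atomic conditions:
  contains a gift card: no → false
  first-time customer: yes → true
  item count > 18: 13 > 18 is false
  order placed on a weekend: yes → true
  prior uses of this code < 6: 7 < 6 is false
  loyalty tier ∈ {bronze, platinum}: gold is not in the set → false
  NOT email verified: yes → false
  placed via mobile app: yes → true
  loyalty tier ∈ {bronze, gold, none, platinum}: gold is in the set → true
  order subtotal > 25.46 USD: 351.24 > 25.46 is true
  ship-to country ∈ {AU, DE, UK, US}: AU is in the set → true
  account age ≥ 3886 days: 2580 ≥ 3886 is false
Combine:
[1.1] false AND true = false
[1] NOT false = true
[2] false AND true = false
[3.1.2.1] false OR false = false
[3.1.2] NOT false = true
[3.1] false AND true = false
[3] NOT false = true
[4] true OR true OR true = true
[5] true → false = false
[root] true OR false OR true OR true OR false = true
Overall: true → applied

Applied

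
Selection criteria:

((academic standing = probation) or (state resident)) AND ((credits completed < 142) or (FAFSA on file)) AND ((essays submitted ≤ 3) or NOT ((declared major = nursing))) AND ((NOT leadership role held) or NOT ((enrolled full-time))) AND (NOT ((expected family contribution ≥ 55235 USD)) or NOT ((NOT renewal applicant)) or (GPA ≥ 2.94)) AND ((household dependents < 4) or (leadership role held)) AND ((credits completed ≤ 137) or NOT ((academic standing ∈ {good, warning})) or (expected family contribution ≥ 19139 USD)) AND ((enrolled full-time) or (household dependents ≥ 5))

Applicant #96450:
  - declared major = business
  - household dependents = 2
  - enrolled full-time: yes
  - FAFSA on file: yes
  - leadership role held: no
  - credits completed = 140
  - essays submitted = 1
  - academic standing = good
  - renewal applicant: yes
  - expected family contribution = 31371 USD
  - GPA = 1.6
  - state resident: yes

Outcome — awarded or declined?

Awarded

Atomic conditions:
  academic standing = probation: good == probation is false
  state resident: yes → true
  credits completed < 142: 140 < 142 is true
  FAFSA on file: yes → true
  essays submitted ≤ 3: 1 ≤ 3 is true
  declared major = nursing: business == nursing is false
  NOT leadership role held: no → true
  enrolled full-time: yes → true
  expected family contribution ≥ 55235 USD: 31371 ≥ 55235 is false
  NOT renewal applicant: yes → false
  GPA ≥ 2.94: 1.6 ≥ 2.94 is false
  household dependents < 4: 2 < 4 is true
  leadership role held: no → false
  credits completed ≤ 137: 140 ≤ 137 is false
  academic standing ∈ {good, warning}: good is in the set → true
  expected family contribution ≥ 19139 USD: 31371 ≥ 19139 is true
  household dependents ≥ 5: 2 ≥ 5 is false
Combine:
[1] false OR true = true
[2] true OR true = true
[3.2] NOT false = true
[3] true OR true = true
[4.2] NOT true = false
[4] true OR false = true
[5.1] NOT false = true
[5.2] NOT false = true
[5] true OR true OR false = true
[6] true OR false = true
[7.2] NOT true = false
[7] false OR false OR true = true
[8] true OR false = true
[root] true AND true AND true AND true AND true AND true AND true AND true = true
Overall: true → awarded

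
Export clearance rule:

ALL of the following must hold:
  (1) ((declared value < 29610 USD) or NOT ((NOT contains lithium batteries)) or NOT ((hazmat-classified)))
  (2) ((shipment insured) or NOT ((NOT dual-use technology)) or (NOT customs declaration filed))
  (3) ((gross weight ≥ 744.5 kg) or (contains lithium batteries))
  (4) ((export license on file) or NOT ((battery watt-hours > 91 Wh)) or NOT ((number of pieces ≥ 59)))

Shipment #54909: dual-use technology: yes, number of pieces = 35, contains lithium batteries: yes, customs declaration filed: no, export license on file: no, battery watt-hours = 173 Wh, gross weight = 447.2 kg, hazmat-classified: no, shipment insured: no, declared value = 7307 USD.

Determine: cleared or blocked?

Cleared

Atomic conditions:
  declared value < 29610 USD: 7307 < 29610 is true
  NOT contains lithium batteries: yes → false
  hazmat-classified: no → false
  shipment insured: no → false
  NOT dual-use technology: yes → false
  NOT customs declaration filed: no → true
  gross weight ≥ 744.5 kg: 447.2 ≥ 744.5 is false
  contains lithium batteries: yes → true
  export license on file: no → false
  battery watt-hours > 91 Wh: 173 > 91 is true
  number of pieces ≥ 59: 35 ≥ 59 is false
Combine:
[1.2] NOT false = true
[1.3] NOT false = true
[1] true OR true OR true = true
[2.2] NOT false = true
[2] false OR true OR true = true
[3] false OR true = true
[4.2] NOT true = false
[4.3] NOT false = true
[4] false OR false OR true = true
[root] true AND true AND true AND true = true
Overall: true → cleared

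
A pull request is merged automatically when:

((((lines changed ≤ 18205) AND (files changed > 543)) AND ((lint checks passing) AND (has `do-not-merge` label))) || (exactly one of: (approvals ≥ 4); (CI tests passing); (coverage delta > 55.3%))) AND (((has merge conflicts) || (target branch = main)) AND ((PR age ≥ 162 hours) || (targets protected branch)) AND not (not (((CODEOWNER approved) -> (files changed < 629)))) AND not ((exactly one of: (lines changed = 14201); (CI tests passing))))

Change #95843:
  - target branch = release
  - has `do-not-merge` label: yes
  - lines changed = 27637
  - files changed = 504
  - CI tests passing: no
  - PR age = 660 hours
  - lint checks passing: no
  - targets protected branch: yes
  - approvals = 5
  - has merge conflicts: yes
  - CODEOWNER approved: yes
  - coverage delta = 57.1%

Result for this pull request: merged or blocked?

Blocked

Atomic conditions:
  lines changed ≤ 18205: 27637 ≤ 18205 is false
  files changed > 543: 504 > 543 is false
  lint checks passing: no → false
  has `do-not-merge` label: yes → true
  approvals ≥ 4: 5 ≥ 4 is true
  CI tests passing: no → false
  coverage delta > 55.3%: 57.1 > 55.3 is true
  has merge conflicts: yes → true
  target branch = main: release == main is false
  PR age ≥ 162 hours: 660 ≥ 162 is true
  targets protected branch: yes → true
  CODEOWNER approved: yes → true
  files changed < 629: 504 < 629 is true
  lines changed = 14201: 27637 == 14201 is false
Combine:
[1.1.1] false AND false = false
[1.1.2] false AND true = false
[1.1] false AND false = false
[1.2] exactly-one(true, false, true) = false
[1] false OR false = false
[2.1] true OR false = true
[2.2] true OR true = true
[2.3.1.1] true → true = true
[2.3.1] NOT true = false
[2.3] NOT false = true
[2.4.1] exactly-one(false, false) = false
[2.4] NOT false = true
[2] true AND true AND true AND true = true
[root] false AND true = false
Overall: false → blocked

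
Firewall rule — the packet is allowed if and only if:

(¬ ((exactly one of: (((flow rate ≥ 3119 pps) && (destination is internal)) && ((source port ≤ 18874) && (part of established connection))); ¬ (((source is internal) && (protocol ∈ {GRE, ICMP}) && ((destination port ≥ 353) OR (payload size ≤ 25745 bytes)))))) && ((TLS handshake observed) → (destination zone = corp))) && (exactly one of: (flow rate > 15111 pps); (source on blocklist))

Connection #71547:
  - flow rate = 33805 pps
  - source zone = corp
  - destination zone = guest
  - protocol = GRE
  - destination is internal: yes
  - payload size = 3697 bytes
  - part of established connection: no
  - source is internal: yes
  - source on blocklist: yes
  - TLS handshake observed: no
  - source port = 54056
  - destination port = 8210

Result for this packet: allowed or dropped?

Atomic conditions:
  flow rate ≥ 3119 pps: 33805 ≥ 3119 is true
  destination is internal: yes → true
  source port ≤ 18874: 54056 ≤ 18874 is false
  part of established connection: no → false
  source is internal: yes → true
  protocol ∈ {GRE, ICMP}: GRE is in the set → true
  destination port ≥ 353: 8210 ≥ 353 is true
  payload size ≤ 25745 bytes: 3697 ≤ 25745 is true
  TLS handshake observed: no → false
  destination zone = corp: guest == corp is false
  flow rate > 15111 pps: 33805 > 15111 is true
  source on blocklist: yes → true
Combine:
[1.1.1.1.1] true AND true = true
[1.1.1.1.2] false AND false = false
[1.1.1.1] true AND false = false
[1.1.1.2.1.3] true OR true = true
[1.1.1.2.1] true AND true AND true = true
[1.1.1.2] NOT true = false
[1.1.1] exactly-one(false, false) = false
[1.1] NOT false = true
[1.2] false → false (antecedent false ⇒ implication holds) = true
[1] true AND true = true
[2] exactly-one(true, true) = false
[root] true AND false = false
Overall: false → dropped

Dropped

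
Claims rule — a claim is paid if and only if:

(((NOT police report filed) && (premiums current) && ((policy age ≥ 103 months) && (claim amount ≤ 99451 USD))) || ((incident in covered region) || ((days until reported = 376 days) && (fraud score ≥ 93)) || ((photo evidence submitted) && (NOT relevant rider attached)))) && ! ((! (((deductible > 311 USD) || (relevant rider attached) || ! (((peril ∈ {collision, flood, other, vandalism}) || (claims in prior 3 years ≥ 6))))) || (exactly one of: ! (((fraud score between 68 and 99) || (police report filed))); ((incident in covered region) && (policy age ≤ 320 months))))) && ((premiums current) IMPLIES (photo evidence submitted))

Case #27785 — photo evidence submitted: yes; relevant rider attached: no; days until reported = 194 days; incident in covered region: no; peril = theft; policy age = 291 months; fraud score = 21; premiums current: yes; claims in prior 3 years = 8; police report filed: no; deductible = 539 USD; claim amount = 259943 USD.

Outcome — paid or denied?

Atomic conditions:
  NOT police report filed: no → true
  premiums current: yes → true
  policy age ≥ 103 months: 291 ≥ 103 is true
  claim amount ≤ 99451 USD: 259943 ≤ 99451 is false
  incident in covered region: no → false
  days until reported = 376 days: 194 == 376 is false
  fraud score ≥ 93: 21 ≥ 93 is false
  photo evidence submitted: yes → true
  NOT relevant rider attached: no → true
  deductible > 311 USD: 539 > 311 is true
  relevant rider attached: no → false
  peril ∈ {collision, flood, other, vandalism}: theft is not in the set → false
  claims in prior 3 years ≥ 6: 8 ≥ 6 is true
  fraud score between 68 and 99: 21 in [68, 99] is false
  police report filed: no → false
  policy age ≤ 320 months: 291 ≤ 320 is true
Combine:
[1.1.3] true AND false = false
[1.1] true AND true AND false = false
[1.2.2] false AND false = false
[1.2.3] true AND true = true
[1.2] false OR false OR true = true
[1] false OR true = true
[2.1.1.1.3.1] false OR true = true
[2.1.1.1.3] NOT true = false
[2.1.1.1] true OR false OR false = true
[2.1.1] NOT true = false
[2.1.2.1.1] false OR false = false
[2.1.2.1] NOT false = true
[2.1.2.2] false AND true = false
[2.1.2] exactly-one(true, false) = true
[2.1] false OR true = true
[2] NOT true = false
[3] true → true = true
[root] true AND false AND true = false
Overall: false → denied

Denied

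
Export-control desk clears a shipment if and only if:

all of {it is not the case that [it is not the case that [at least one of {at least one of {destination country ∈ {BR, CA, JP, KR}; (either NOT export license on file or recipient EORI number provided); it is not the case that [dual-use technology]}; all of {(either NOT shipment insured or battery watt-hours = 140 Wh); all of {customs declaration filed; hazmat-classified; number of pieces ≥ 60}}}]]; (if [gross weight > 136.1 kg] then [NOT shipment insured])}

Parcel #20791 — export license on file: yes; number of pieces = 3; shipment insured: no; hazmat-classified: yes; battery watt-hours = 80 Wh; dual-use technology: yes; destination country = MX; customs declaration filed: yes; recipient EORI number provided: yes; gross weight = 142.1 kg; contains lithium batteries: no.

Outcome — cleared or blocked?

Cleared

Atomic conditions:
  destination country ∈ {BR, CA, JP, KR}: MX is not in the set → false
  NOT export license on file: yes → false
  recipient EORI number provided: yes → true
  dual-use technology: yes → true
  NOT shipment insured: no → true
  battery watt-hours = 140 Wh: 80 == 140 is false
  customs declaration filed: yes → true
  hazmat-classified: yes → true
  number of pieces ≥ 60: 3 ≥ 60 is false
  gross weight > 136.1 kg: 142.1 > 136.1 is true
Combine:
[1.1.1.1.2] false OR true = true
[1.1.1.1.3] NOT true = false
[1.1.1.1] false OR true OR false = true
[1.1.1.2.1] true OR false = true
[1.1.1.2.2] true AND true AND false = false
[1.1.1.2] true AND false = false
[1.1.1] true OR false = true
[1.1] NOT true = false
[1] NOT false = true
[2] true → true = true
[root] true AND true = true
Overall: true → cleared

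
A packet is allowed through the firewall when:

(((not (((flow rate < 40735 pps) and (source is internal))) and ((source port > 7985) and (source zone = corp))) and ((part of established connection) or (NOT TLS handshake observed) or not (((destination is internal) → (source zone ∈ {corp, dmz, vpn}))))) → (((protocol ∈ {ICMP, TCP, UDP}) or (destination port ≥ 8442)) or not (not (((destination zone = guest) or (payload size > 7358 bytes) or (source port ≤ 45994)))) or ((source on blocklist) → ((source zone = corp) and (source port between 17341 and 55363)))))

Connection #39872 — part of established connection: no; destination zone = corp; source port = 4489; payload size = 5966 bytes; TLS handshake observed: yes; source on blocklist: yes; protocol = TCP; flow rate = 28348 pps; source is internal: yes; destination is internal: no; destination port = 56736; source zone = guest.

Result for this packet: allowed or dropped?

Atomic conditions:
  flow rate < 40735 pps: 28348 < 40735 is true
  source is internal: yes → true
  source port > 7985: 4489 > 7985 is false
  source zone = corp: guest == corp is false
  part of established connection: no → false
  NOT TLS handshake observed: yes → false
  destination is internal: no → false
  source zone ∈ {corp, dmz, vpn}: guest is not in the set → false
  protocol ∈ {ICMP, TCP, UDP}: TCP is in the set → true
  destination port ≥ 8442: 56736 ≥ 8442 is true
  destination zone = guest: corp == guest is false
  payload size > 7358 bytes: 5966 > 7358 is false
  source port ≤ 45994: 4489 ≤ 45994 is true
  source on blocklist: yes → true
  source port between 17341 and 55363: 4489 in [17341, 55363] is false
Combine:
[1.1.1.1] true AND true = true
[1.1.1] NOT true = false
[1.1.2] false AND false = false
[1.1] false AND false = false
[1.2.3.1] false → false (antecedent false ⇒ implication holds) = true
[1.2.3] NOT true = false
[1.2] false OR false OR false = false
[1] false AND false = false
[2.1] true OR true = true
[2.2.1.1] false OR false OR true = true
[2.2.1] NOT true = false
[2.2] NOT false = true
[2.3.2] false AND false = false
[2.3] true → false = false
[2] true OR true OR false = true
[root] false → true (antecedent false ⇒ implication holds) = true
Overall: true → allowed

Allowed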